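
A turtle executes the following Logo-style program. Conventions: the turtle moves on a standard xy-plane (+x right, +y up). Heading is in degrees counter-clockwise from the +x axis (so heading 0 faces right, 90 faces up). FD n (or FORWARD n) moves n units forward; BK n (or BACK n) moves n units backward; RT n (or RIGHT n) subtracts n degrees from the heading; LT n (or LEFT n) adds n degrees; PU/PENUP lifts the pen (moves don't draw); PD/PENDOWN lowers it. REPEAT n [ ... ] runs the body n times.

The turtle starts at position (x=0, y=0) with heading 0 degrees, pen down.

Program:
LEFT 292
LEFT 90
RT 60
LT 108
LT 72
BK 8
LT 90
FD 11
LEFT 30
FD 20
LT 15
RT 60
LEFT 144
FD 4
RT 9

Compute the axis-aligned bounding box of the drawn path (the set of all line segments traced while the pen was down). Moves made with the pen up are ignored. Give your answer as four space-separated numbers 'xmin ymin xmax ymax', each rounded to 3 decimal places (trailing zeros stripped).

Executing turtle program step by step:
Start: pos=(0,0), heading=0, pen down
LT 292: heading 0 -> 292
LT 90: heading 292 -> 22
RT 60: heading 22 -> 322
LT 108: heading 322 -> 70
LT 72: heading 70 -> 142
BK 8: (0,0) -> (6.304,-4.925) [heading=142, draw]
LT 90: heading 142 -> 232
FD 11: (6.304,-4.925) -> (-0.468,-13.593) [heading=232, draw]
LT 30: heading 232 -> 262
FD 20: (-0.468,-13.593) -> (-3.252,-33.399) [heading=262, draw]
LT 15: heading 262 -> 277
RT 60: heading 277 -> 217
LT 144: heading 217 -> 1
FD 4: (-3.252,-33.399) -> (0.748,-33.329) [heading=1, draw]
RT 9: heading 1 -> 352
Final: pos=(0.748,-33.329), heading=352, 4 segment(s) drawn

Segment endpoints: x in {-3.252, -0.468, 0, 0.748, 6.304}, y in {-33.399, -33.329, -13.593, -4.925, 0}
xmin=-3.252, ymin=-33.399, xmax=6.304, ymax=0

Answer: -3.252 -33.399 6.304 0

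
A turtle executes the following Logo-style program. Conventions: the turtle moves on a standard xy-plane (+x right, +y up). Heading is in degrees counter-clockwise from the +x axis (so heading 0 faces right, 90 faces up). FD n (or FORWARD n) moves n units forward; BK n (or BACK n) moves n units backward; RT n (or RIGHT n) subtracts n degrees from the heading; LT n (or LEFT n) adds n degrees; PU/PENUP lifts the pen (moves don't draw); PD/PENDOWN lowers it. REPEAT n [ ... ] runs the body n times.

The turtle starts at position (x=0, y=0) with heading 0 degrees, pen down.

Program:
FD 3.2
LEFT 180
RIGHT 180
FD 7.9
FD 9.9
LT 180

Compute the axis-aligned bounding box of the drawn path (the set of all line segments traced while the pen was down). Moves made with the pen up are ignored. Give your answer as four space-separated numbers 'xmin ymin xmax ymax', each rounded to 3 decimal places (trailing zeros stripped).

Executing turtle program step by step:
Start: pos=(0,0), heading=0, pen down
FD 3.2: (0,0) -> (3.2,0) [heading=0, draw]
LT 180: heading 0 -> 180
RT 180: heading 180 -> 0
FD 7.9: (3.2,0) -> (11.1,0) [heading=0, draw]
FD 9.9: (11.1,0) -> (21,0) [heading=0, draw]
LT 180: heading 0 -> 180
Final: pos=(21,0), heading=180, 3 segment(s) drawn

Segment endpoints: x in {0, 3.2, 11.1, 21}, y in {0}
xmin=0, ymin=0, xmax=21, ymax=0

Answer: 0 0 21 0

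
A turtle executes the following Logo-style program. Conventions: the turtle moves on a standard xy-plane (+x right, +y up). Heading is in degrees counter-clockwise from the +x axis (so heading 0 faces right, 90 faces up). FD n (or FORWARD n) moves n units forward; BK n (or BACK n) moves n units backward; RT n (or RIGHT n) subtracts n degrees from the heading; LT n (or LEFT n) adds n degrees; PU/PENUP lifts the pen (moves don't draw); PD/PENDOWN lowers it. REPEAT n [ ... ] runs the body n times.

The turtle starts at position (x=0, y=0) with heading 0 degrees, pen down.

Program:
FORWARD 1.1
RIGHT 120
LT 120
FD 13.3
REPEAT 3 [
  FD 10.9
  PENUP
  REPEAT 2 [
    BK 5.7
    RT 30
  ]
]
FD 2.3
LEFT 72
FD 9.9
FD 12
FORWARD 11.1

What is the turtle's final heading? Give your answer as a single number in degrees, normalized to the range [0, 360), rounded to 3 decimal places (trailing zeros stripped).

Executing turtle program step by step:
Start: pos=(0,0), heading=0, pen down
FD 1.1: (0,0) -> (1.1,0) [heading=0, draw]
RT 120: heading 0 -> 240
LT 120: heading 240 -> 0
FD 13.3: (1.1,0) -> (14.4,0) [heading=0, draw]
REPEAT 3 [
  -- iteration 1/3 --
  FD 10.9: (14.4,0) -> (25.3,0) [heading=0, draw]
  PU: pen up
  REPEAT 2 [
    -- iteration 1/2 --
    BK 5.7: (25.3,0) -> (19.6,0) [heading=0, move]
    RT 30: heading 0 -> 330
    -- iteration 2/2 --
    BK 5.7: (19.6,0) -> (14.664,2.85) [heading=330, move]
    RT 30: heading 330 -> 300
  ]
  -- iteration 2/3 --
  FD 10.9: (14.664,2.85) -> (20.114,-6.59) [heading=300, move]
  PU: pen up
  REPEAT 2 [
    -- iteration 1/2 --
    BK 5.7: (20.114,-6.59) -> (17.264,-1.653) [heading=300, move]
    RT 30: heading 300 -> 270
    -- iteration 2/2 --
    BK 5.7: (17.264,-1.653) -> (17.264,4.047) [heading=270, move]
    RT 30: heading 270 -> 240
  ]
  -- iteration 3/3 --
  FD 10.9: (17.264,4.047) -> (11.814,-5.393) [heading=240, move]
  PU: pen up
  REPEAT 2 [
    -- iteration 1/2 --
    BK 5.7: (11.814,-5.393) -> (14.664,-0.457) [heading=240, move]
    RT 30: heading 240 -> 210
    -- iteration 2/2 --
    BK 5.7: (14.664,-0.457) -> (19.6,2.393) [heading=210, move]
    RT 30: heading 210 -> 180
  ]
]
FD 2.3: (19.6,2.393) -> (17.3,2.393) [heading=180, move]
LT 72: heading 180 -> 252
FD 9.9: (17.3,2.393) -> (14.241,-7.022) [heading=252, move]
FD 12: (14.241,-7.022) -> (10.533,-18.435) [heading=252, move]
FD 11.1: (10.533,-18.435) -> (7.102,-28.992) [heading=252, move]
Final: pos=(7.102,-28.992), heading=252, 3 segment(s) drawn

Answer: 252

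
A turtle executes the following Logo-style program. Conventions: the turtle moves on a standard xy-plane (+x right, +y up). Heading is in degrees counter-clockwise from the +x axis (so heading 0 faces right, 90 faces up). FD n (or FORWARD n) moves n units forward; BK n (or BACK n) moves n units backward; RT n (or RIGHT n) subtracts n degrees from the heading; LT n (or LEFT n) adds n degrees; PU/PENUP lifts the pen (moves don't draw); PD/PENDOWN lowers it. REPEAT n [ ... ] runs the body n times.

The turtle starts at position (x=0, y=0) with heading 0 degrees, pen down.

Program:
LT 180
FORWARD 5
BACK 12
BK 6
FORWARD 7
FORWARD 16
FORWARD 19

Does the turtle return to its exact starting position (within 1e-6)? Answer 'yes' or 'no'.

Answer: no

Derivation:
Executing turtle program step by step:
Start: pos=(0,0), heading=0, pen down
LT 180: heading 0 -> 180
FD 5: (0,0) -> (-5,0) [heading=180, draw]
BK 12: (-5,0) -> (7,0) [heading=180, draw]
BK 6: (7,0) -> (13,0) [heading=180, draw]
FD 7: (13,0) -> (6,0) [heading=180, draw]
FD 16: (6,0) -> (-10,0) [heading=180, draw]
FD 19: (-10,0) -> (-29,0) [heading=180, draw]
Final: pos=(-29,0), heading=180, 6 segment(s) drawn

Start position: (0, 0)
Final position: (-29, 0)
Distance = 29; >= 1e-6 -> NOT closed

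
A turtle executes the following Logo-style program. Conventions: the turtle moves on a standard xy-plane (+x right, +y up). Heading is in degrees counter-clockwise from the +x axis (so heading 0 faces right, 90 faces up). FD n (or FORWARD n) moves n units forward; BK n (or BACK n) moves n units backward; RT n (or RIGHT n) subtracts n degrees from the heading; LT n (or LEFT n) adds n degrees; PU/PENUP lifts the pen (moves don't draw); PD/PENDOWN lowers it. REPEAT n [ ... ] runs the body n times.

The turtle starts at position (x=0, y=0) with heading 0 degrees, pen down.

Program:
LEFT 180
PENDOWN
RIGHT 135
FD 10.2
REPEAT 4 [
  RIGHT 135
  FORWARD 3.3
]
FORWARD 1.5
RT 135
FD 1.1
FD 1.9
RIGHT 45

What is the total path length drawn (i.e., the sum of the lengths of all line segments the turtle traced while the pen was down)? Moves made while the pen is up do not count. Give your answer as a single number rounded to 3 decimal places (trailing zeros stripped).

Answer: 27.9

Derivation:
Executing turtle program step by step:
Start: pos=(0,0), heading=0, pen down
LT 180: heading 0 -> 180
PD: pen down
RT 135: heading 180 -> 45
FD 10.2: (0,0) -> (7.212,7.212) [heading=45, draw]
REPEAT 4 [
  -- iteration 1/4 --
  RT 135: heading 45 -> 270
  FD 3.3: (7.212,7.212) -> (7.212,3.912) [heading=270, draw]
  -- iteration 2/4 --
  RT 135: heading 270 -> 135
  FD 3.3: (7.212,3.912) -> (4.879,6.246) [heading=135, draw]
  -- iteration 3/4 --
  RT 135: heading 135 -> 0
  FD 3.3: (4.879,6.246) -> (8.179,6.246) [heading=0, draw]
  -- iteration 4/4 --
  RT 135: heading 0 -> 225
  FD 3.3: (8.179,6.246) -> (5.846,3.912) [heading=225, draw]
]
FD 1.5: (5.846,3.912) -> (4.785,2.852) [heading=225, draw]
RT 135: heading 225 -> 90
FD 1.1: (4.785,2.852) -> (4.785,3.952) [heading=90, draw]
FD 1.9: (4.785,3.952) -> (4.785,5.852) [heading=90, draw]
RT 45: heading 90 -> 45
Final: pos=(4.785,5.852), heading=45, 8 segment(s) drawn

Segment lengths:
  seg 1: (0,0) -> (7.212,7.212), length = 10.2
  seg 2: (7.212,7.212) -> (7.212,3.912), length = 3.3
  seg 3: (7.212,3.912) -> (4.879,6.246), length = 3.3
  seg 4: (4.879,6.246) -> (8.179,6.246), length = 3.3
  seg 5: (8.179,6.246) -> (5.846,3.912), length = 3.3
  seg 6: (5.846,3.912) -> (4.785,2.852), length = 1.5
  seg 7: (4.785,2.852) -> (4.785,3.952), length = 1.1
  seg 8: (4.785,3.952) -> (4.785,5.852), length = 1.9
Total = 27.9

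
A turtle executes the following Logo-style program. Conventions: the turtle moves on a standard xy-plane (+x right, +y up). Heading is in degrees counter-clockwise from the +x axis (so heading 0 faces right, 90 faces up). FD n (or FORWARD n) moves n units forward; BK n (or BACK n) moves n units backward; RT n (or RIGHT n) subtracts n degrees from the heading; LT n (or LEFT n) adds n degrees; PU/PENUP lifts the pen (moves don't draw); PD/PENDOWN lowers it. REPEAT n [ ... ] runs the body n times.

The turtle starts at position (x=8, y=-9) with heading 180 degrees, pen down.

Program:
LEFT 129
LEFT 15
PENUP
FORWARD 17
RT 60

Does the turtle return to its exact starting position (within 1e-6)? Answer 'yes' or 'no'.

Answer: no

Derivation:
Executing turtle program step by step:
Start: pos=(8,-9), heading=180, pen down
LT 129: heading 180 -> 309
LT 15: heading 309 -> 324
PU: pen up
FD 17: (8,-9) -> (21.753,-18.992) [heading=324, move]
RT 60: heading 324 -> 264
Final: pos=(21.753,-18.992), heading=264, 0 segment(s) drawn

Start position: (8, -9)
Final position: (21.753, -18.992)
Distance = 17; >= 1e-6 -> NOT closed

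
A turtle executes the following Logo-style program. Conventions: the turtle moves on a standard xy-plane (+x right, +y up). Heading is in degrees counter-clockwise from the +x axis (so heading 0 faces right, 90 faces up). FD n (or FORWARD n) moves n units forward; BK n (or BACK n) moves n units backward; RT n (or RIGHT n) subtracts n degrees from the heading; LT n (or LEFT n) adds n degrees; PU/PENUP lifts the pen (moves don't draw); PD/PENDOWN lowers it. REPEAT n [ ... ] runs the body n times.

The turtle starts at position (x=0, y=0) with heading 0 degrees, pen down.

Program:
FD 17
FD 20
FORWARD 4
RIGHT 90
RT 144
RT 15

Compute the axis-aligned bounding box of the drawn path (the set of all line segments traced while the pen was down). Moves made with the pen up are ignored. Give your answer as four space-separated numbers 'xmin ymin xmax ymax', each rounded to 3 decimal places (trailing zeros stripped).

Executing turtle program step by step:
Start: pos=(0,0), heading=0, pen down
FD 17: (0,0) -> (17,0) [heading=0, draw]
FD 20: (17,0) -> (37,0) [heading=0, draw]
FD 4: (37,0) -> (41,0) [heading=0, draw]
RT 90: heading 0 -> 270
RT 144: heading 270 -> 126
RT 15: heading 126 -> 111
Final: pos=(41,0), heading=111, 3 segment(s) drawn

Segment endpoints: x in {0, 17, 37, 41}, y in {0}
xmin=0, ymin=0, xmax=41, ymax=0

Answer: 0 0 41 0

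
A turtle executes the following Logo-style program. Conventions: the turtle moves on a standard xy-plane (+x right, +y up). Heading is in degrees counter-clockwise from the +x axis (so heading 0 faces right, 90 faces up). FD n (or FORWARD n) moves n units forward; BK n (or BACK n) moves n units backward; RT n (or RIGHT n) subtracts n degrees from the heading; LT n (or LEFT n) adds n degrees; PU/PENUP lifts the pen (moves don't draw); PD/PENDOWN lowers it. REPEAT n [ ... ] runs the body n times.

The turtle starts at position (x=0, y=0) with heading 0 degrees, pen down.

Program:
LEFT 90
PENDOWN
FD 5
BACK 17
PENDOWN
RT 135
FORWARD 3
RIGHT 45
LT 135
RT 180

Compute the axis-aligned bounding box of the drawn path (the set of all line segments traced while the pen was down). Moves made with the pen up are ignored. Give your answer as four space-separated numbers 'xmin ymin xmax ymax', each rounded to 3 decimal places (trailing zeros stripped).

Executing turtle program step by step:
Start: pos=(0,0), heading=0, pen down
LT 90: heading 0 -> 90
PD: pen down
FD 5: (0,0) -> (0,5) [heading=90, draw]
BK 17: (0,5) -> (0,-12) [heading=90, draw]
PD: pen down
RT 135: heading 90 -> 315
FD 3: (0,-12) -> (2.121,-14.121) [heading=315, draw]
RT 45: heading 315 -> 270
LT 135: heading 270 -> 45
RT 180: heading 45 -> 225
Final: pos=(2.121,-14.121), heading=225, 3 segment(s) drawn

Segment endpoints: x in {0, 0, 0, 2.121}, y in {-14.121, -12, 0, 5}
xmin=0, ymin=-14.121, xmax=2.121, ymax=5

Answer: 0 -14.121 2.121 5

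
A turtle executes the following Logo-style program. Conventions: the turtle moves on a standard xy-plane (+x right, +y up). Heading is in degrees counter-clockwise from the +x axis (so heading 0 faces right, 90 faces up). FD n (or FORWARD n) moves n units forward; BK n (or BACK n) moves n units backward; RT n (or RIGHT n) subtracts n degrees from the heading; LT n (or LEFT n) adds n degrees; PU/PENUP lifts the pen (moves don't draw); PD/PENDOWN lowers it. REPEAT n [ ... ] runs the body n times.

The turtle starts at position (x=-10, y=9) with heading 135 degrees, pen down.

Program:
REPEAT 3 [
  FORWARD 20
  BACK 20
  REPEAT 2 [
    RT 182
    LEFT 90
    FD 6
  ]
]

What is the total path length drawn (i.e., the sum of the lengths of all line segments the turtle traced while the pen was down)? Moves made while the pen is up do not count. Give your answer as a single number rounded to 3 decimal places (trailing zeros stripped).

Executing turtle program step by step:
Start: pos=(-10,9), heading=135, pen down
REPEAT 3 [
  -- iteration 1/3 --
  FD 20: (-10,9) -> (-24.142,23.142) [heading=135, draw]
  BK 20: (-24.142,23.142) -> (-10,9) [heading=135, draw]
  REPEAT 2 [
    -- iteration 1/2 --
    RT 182: heading 135 -> 313
    LT 90: heading 313 -> 43
    FD 6: (-10,9) -> (-5.612,13.092) [heading=43, draw]
    -- iteration 2/2 --
    RT 182: heading 43 -> 221
    LT 90: heading 221 -> 311
    FD 6: (-5.612,13.092) -> (-1.676,8.564) [heading=311, draw]
  ]
  -- iteration 2/3 --
  FD 20: (-1.676,8.564) -> (11.446,-6.53) [heading=311, draw]
  BK 20: (11.446,-6.53) -> (-1.676,8.564) [heading=311, draw]
  REPEAT 2 [
    -- iteration 1/2 --
    RT 182: heading 311 -> 129
    LT 90: heading 129 -> 219
    FD 6: (-1.676,8.564) -> (-6.338,4.788) [heading=219, draw]
    -- iteration 2/2 --
    RT 182: heading 219 -> 37
    LT 90: heading 37 -> 127
    FD 6: (-6.338,4.788) -> (-9.949,9.58) [heading=127, draw]
  ]
  -- iteration 3/3 --
  FD 20: (-9.949,9.58) -> (-21.986,25.552) [heading=127, draw]
  BK 20: (-21.986,25.552) -> (-9.949,9.58) [heading=127, draw]
  REPEAT 2 [
    -- iteration 1/2 --
    RT 182: heading 127 -> 305
    LT 90: heading 305 -> 35
    FD 6: (-9.949,9.58) -> (-5.034,13.021) [heading=35, draw]
    -- iteration 2/2 --
    RT 182: heading 35 -> 213
    LT 90: heading 213 -> 303
    FD 6: (-5.034,13.021) -> (-1.767,7.989) [heading=303, draw]
  ]
]
Final: pos=(-1.767,7.989), heading=303, 12 segment(s) drawn

Segment lengths:
  seg 1: (-10,9) -> (-24.142,23.142), length = 20
  seg 2: (-24.142,23.142) -> (-10,9), length = 20
  seg 3: (-10,9) -> (-5.612,13.092), length = 6
  seg 4: (-5.612,13.092) -> (-1.676,8.564), length = 6
  seg 5: (-1.676,8.564) -> (11.446,-6.53), length = 20
  seg 6: (11.446,-6.53) -> (-1.676,8.564), length = 20
  seg 7: (-1.676,8.564) -> (-6.338,4.788), length = 6
  seg 8: (-6.338,4.788) -> (-9.949,9.58), length = 6
  seg 9: (-9.949,9.58) -> (-21.986,25.552), length = 20
  seg 10: (-21.986,25.552) -> (-9.949,9.58), length = 20
  seg 11: (-9.949,9.58) -> (-5.034,13.021), length = 6
  seg 12: (-5.034,13.021) -> (-1.767,7.989), length = 6
Total = 156

Answer: 156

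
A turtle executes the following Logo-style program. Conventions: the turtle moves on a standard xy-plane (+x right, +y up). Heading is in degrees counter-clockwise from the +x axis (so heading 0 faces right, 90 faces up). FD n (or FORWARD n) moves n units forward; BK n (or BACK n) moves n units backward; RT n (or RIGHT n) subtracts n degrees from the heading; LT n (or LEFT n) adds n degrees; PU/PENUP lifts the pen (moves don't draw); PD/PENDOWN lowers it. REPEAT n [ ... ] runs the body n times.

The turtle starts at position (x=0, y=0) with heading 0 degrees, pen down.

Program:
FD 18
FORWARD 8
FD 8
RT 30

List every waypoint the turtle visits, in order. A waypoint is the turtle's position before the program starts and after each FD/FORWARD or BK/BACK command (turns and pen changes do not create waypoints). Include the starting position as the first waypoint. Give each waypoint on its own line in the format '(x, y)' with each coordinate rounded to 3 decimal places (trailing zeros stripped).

Executing turtle program step by step:
Start: pos=(0,0), heading=0, pen down
FD 18: (0,0) -> (18,0) [heading=0, draw]
FD 8: (18,0) -> (26,0) [heading=0, draw]
FD 8: (26,0) -> (34,0) [heading=0, draw]
RT 30: heading 0 -> 330
Final: pos=(34,0), heading=330, 3 segment(s) drawn
Waypoints (4 total):
(0, 0)
(18, 0)
(26, 0)
(34, 0)

Answer: (0, 0)
(18, 0)
(26, 0)
(34, 0)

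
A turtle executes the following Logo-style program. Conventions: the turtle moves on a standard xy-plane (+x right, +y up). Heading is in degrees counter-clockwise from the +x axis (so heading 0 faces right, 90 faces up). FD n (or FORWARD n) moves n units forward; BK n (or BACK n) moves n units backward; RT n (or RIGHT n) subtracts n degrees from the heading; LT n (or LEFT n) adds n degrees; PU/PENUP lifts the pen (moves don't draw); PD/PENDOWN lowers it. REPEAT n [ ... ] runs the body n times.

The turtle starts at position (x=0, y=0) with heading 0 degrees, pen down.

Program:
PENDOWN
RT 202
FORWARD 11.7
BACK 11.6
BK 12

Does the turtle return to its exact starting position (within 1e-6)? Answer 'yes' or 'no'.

Answer: no

Derivation:
Executing turtle program step by step:
Start: pos=(0,0), heading=0, pen down
PD: pen down
RT 202: heading 0 -> 158
FD 11.7: (0,0) -> (-10.848,4.383) [heading=158, draw]
BK 11.6: (-10.848,4.383) -> (-0.093,0.037) [heading=158, draw]
BK 12: (-0.093,0.037) -> (11.033,-4.458) [heading=158, draw]
Final: pos=(11.033,-4.458), heading=158, 3 segment(s) drawn

Start position: (0, 0)
Final position: (11.033, -4.458)
Distance = 11.9; >= 1e-6 -> NOT closed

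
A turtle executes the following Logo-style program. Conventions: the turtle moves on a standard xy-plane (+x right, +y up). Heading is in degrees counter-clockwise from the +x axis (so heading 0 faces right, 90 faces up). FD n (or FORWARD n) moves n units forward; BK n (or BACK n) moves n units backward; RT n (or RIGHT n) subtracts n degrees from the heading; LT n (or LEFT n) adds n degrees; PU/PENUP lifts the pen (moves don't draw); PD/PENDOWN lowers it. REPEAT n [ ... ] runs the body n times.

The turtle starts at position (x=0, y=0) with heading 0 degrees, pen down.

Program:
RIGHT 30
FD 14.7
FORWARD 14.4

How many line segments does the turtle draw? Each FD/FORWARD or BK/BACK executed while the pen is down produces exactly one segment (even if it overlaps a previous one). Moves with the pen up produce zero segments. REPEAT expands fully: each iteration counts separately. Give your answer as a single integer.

Answer: 2

Derivation:
Executing turtle program step by step:
Start: pos=(0,0), heading=0, pen down
RT 30: heading 0 -> 330
FD 14.7: (0,0) -> (12.731,-7.35) [heading=330, draw]
FD 14.4: (12.731,-7.35) -> (25.201,-14.55) [heading=330, draw]
Final: pos=(25.201,-14.55), heading=330, 2 segment(s) drawn
Segments drawn: 2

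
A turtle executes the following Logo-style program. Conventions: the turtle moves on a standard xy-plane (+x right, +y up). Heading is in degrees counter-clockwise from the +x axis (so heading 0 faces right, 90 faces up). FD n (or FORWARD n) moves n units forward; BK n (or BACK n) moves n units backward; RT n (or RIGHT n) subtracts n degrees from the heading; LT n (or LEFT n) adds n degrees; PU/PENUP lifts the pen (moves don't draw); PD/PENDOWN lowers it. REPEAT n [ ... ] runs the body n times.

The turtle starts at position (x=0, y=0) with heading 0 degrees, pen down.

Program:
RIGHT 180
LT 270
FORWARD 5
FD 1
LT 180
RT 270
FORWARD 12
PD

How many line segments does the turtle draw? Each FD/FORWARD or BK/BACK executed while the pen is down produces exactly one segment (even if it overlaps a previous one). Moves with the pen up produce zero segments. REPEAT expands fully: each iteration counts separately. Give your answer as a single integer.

Executing turtle program step by step:
Start: pos=(0,0), heading=0, pen down
RT 180: heading 0 -> 180
LT 270: heading 180 -> 90
FD 5: (0,0) -> (0,5) [heading=90, draw]
FD 1: (0,5) -> (0,6) [heading=90, draw]
LT 180: heading 90 -> 270
RT 270: heading 270 -> 0
FD 12: (0,6) -> (12,6) [heading=0, draw]
PD: pen down
Final: pos=(12,6), heading=0, 3 segment(s) drawn
Segments drawn: 3

Answer: 3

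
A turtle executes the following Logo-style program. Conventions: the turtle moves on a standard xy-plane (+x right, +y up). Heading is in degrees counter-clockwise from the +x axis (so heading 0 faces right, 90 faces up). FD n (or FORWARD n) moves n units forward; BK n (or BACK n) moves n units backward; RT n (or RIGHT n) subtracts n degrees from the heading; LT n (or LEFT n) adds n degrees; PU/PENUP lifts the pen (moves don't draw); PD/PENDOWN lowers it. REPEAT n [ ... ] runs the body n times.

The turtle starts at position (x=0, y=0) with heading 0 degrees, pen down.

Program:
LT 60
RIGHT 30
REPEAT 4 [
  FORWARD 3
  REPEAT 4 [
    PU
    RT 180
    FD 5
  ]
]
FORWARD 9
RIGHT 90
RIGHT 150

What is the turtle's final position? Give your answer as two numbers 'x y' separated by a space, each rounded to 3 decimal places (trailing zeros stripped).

Answer: 18.187 10.5

Derivation:
Executing turtle program step by step:
Start: pos=(0,0), heading=0, pen down
LT 60: heading 0 -> 60
RT 30: heading 60 -> 30
REPEAT 4 [
  -- iteration 1/4 --
  FD 3: (0,0) -> (2.598,1.5) [heading=30, draw]
  REPEAT 4 [
    -- iteration 1/4 --
    PU: pen up
    RT 180: heading 30 -> 210
    FD 5: (2.598,1.5) -> (-1.732,-1) [heading=210, move]
    -- iteration 2/4 --
    PU: pen up
    RT 180: heading 210 -> 30
    FD 5: (-1.732,-1) -> (2.598,1.5) [heading=30, move]
    -- iteration 3/4 --
    PU: pen up
    RT 180: heading 30 -> 210
    FD 5: (2.598,1.5) -> (-1.732,-1) [heading=210, move]
    -- iteration 4/4 --
    PU: pen up
    RT 180: heading 210 -> 30
    FD 5: (-1.732,-1) -> (2.598,1.5) [heading=30, move]
  ]
  -- iteration 2/4 --
  FD 3: (2.598,1.5) -> (5.196,3) [heading=30, move]
  REPEAT 4 [
    -- iteration 1/4 --
    PU: pen up
    RT 180: heading 30 -> 210
    FD 5: (5.196,3) -> (0.866,0.5) [heading=210, move]
    -- iteration 2/4 --
    PU: pen up
    RT 180: heading 210 -> 30
    FD 5: (0.866,0.5) -> (5.196,3) [heading=30, move]
    -- iteration 3/4 --
    PU: pen up
    RT 180: heading 30 -> 210
    FD 5: (5.196,3) -> (0.866,0.5) [heading=210, move]
    -- iteration 4/4 --
    PU: pen up
    RT 180: heading 210 -> 30
    FD 5: (0.866,0.5) -> (5.196,3) [heading=30, move]
  ]
  -- iteration 3/4 --
  FD 3: (5.196,3) -> (7.794,4.5) [heading=30, move]
  REPEAT 4 [
    -- iteration 1/4 --
    PU: pen up
    RT 180: heading 30 -> 210
    FD 5: (7.794,4.5) -> (3.464,2) [heading=210, move]
    -- iteration 2/4 --
    PU: pen up
    RT 180: heading 210 -> 30
    FD 5: (3.464,2) -> (7.794,4.5) [heading=30, move]
    -- iteration 3/4 --
    PU: pen up
    RT 180: heading 30 -> 210
    FD 5: (7.794,4.5) -> (3.464,2) [heading=210, move]
    -- iteration 4/4 --
    PU: pen up
    RT 180: heading 210 -> 30
    FD 5: (3.464,2) -> (7.794,4.5) [heading=30, move]
  ]
  -- iteration 4/4 --
  FD 3: (7.794,4.5) -> (10.392,6) [heading=30, move]
  REPEAT 4 [
    -- iteration 1/4 --
    PU: pen up
    RT 180: heading 30 -> 210
    FD 5: (10.392,6) -> (6.062,3.5) [heading=210, move]
    -- iteration 2/4 --
    PU: pen up
    RT 180: heading 210 -> 30
    FD 5: (6.062,3.5) -> (10.392,6) [heading=30, move]
    -- iteration 3/4 --
    PU: pen up
    RT 180: heading 30 -> 210
    FD 5: (10.392,6) -> (6.062,3.5) [heading=210, move]
    -- iteration 4/4 --
    PU: pen up
    RT 180: heading 210 -> 30
    FD 5: (6.062,3.5) -> (10.392,6) [heading=30, move]
  ]
]
FD 9: (10.392,6) -> (18.187,10.5) [heading=30, move]
RT 90: heading 30 -> 300
RT 150: heading 300 -> 150
Final: pos=(18.187,10.5), heading=150, 1 segment(s) drawn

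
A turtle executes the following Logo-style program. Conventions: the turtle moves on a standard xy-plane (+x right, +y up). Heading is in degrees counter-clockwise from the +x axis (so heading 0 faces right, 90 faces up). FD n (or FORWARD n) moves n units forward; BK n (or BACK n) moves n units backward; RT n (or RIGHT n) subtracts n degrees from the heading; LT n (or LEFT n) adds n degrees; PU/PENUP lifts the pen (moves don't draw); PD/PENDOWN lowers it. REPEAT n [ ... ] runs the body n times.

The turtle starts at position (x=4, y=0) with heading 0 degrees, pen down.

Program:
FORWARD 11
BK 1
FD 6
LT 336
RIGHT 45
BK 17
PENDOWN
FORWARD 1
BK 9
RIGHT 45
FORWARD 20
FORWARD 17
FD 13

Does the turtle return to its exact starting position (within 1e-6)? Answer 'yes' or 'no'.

Answer: no

Derivation:
Executing turtle program step by step:
Start: pos=(4,0), heading=0, pen down
FD 11: (4,0) -> (15,0) [heading=0, draw]
BK 1: (15,0) -> (14,0) [heading=0, draw]
FD 6: (14,0) -> (20,0) [heading=0, draw]
LT 336: heading 0 -> 336
RT 45: heading 336 -> 291
BK 17: (20,0) -> (13.908,15.871) [heading=291, draw]
PD: pen down
FD 1: (13.908,15.871) -> (14.266,14.937) [heading=291, draw]
BK 9: (14.266,14.937) -> (11.041,23.34) [heading=291, draw]
RT 45: heading 291 -> 246
FD 20: (11.041,23.34) -> (2.906,5.069) [heading=246, draw]
FD 17: (2.906,5.069) -> (-4.008,-10.462) [heading=246, draw]
FD 13: (-4.008,-10.462) -> (-9.296,-22.338) [heading=246, draw]
Final: pos=(-9.296,-22.338), heading=246, 9 segment(s) drawn

Start position: (4, 0)
Final position: (-9.296, -22.338)
Distance = 25.995; >= 1e-6 -> NOT closed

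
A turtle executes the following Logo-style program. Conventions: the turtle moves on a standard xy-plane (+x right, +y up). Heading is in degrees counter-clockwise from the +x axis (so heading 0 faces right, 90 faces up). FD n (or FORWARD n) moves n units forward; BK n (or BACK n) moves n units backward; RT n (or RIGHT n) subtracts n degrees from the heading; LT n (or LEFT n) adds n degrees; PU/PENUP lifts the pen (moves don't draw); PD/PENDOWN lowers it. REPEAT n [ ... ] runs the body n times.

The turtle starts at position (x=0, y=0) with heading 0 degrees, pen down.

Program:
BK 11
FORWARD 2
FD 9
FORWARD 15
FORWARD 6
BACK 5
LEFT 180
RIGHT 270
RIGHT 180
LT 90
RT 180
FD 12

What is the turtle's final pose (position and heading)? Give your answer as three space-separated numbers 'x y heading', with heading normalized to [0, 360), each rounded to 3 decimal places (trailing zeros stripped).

Executing turtle program step by step:
Start: pos=(0,0), heading=0, pen down
BK 11: (0,0) -> (-11,0) [heading=0, draw]
FD 2: (-11,0) -> (-9,0) [heading=0, draw]
FD 9: (-9,0) -> (0,0) [heading=0, draw]
FD 15: (0,0) -> (15,0) [heading=0, draw]
FD 6: (15,0) -> (21,0) [heading=0, draw]
BK 5: (21,0) -> (16,0) [heading=0, draw]
LT 180: heading 0 -> 180
RT 270: heading 180 -> 270
RT 180: heading 270 -> 90
LT 90: heading 90 -> 180
RT 180: heading 180 -> 0
FD 12: (16,0) -> (28,0) [heading=0, draw]
Final: pos=(28,0), heading=0, 7 segment(s) drawn

Answer: 28 0 0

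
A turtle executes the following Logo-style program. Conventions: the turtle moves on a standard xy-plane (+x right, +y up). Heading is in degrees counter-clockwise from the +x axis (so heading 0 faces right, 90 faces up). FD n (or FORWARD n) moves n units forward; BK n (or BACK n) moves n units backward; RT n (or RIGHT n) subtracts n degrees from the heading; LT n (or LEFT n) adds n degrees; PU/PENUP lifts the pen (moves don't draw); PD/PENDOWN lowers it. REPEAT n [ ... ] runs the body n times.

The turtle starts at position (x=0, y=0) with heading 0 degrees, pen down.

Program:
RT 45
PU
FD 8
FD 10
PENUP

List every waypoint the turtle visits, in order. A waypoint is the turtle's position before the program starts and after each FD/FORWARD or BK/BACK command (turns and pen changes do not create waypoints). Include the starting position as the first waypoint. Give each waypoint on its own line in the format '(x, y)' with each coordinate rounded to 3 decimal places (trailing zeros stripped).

Answer: (0, 0)
(5.657, -5.657)
(12.728, -12.728)

Derivation:
Executing turtle program step by step:
Start: pos=(0,0), heading=0, pen down
RT 45: heading 0 -> 315
PU: pen up
FD 8: (0,0) -> (5.657,-5.657) [heading=315, move]
FD 10: (5.657,-5.657) -> (12.728,-12.728) [heading=315, move]
PU: pen up
Final: pos=(12.728,-12.728), heading=315, 0 segment(s) drawn
Waypoints (3 total):
(0, 0)
(5.657, -5.657)
(12.728, -12.728)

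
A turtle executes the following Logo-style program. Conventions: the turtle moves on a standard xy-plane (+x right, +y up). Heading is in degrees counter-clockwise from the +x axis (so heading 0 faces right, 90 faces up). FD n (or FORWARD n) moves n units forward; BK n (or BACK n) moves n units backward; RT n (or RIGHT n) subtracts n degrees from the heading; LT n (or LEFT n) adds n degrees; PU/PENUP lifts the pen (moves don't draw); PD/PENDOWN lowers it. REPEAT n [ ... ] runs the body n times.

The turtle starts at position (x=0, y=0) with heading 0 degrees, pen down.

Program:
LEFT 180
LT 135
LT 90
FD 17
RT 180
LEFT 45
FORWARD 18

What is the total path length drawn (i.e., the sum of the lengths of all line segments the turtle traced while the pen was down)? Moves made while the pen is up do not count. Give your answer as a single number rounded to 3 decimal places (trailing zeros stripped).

Answer: 35

Derivation:
Executing turtle program step by step:
Start: pos=(0,0), heading=0, pen down
LT 180: heading 0 -> 180
LT 135: heading 180 -> 315
LT 90: heading 315 -> 45
FD 17: (0,0) -> (12.021,12.021) [heading=45, draw]
RT 180: heading 45 -> 225
LT 45: heading 225 -> 270
FD 18: (12.021,12.021) -> (12.021,-5.979) [heading=270, draw]
Final: pos=(12.021,-5.979), heading=270, 2 segment(s) drawn

Segment lengths:
  seg 1: (0,0) -> (12.021,12.021), length = 17
  seg 2: (12.021,12.021) -> (12.021,-5.979), length = 18
Total = 35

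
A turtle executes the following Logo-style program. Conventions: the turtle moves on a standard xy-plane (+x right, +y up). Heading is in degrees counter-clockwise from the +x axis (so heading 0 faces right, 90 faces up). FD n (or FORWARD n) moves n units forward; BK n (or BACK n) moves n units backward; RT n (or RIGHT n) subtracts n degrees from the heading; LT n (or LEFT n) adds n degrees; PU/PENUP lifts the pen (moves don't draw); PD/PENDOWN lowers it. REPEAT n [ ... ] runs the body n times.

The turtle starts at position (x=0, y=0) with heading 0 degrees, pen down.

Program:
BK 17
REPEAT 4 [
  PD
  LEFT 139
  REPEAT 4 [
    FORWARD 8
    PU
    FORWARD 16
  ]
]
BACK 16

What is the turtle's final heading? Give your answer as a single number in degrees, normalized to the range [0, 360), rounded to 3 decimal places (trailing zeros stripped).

Answer: 196

Derivation:
Executing turtle program step by step:
Start: pos=(0,0), heading=0, pen down
BK 17: (0,0) -> (-17,0) [heading=0, draw]
REPEAT 4 [
  -- iteration 1/4 --
  PD: pen down
  LT 139: heading 0 -> 139
  REPEAT 4 [
    -- iteration 1/4 --
    FD 8: (-17,0) -> (-23.038,5.248) [heading=139, draw]
    PU: pen up
    FD 16: (-23.038,5.248) -> (-35.113,15.745) [heading=139, move]
    -- iteration 2/4 --
    FD 8: (-35.113,15.745) -> (-41.151,20.994) [heading=139, move]
    PU: pen up
    FD 16: (-41.151,20.994) -> (-53.226,31.491) [heading=139, move]
    -- iteration 3/4 --
    FD 8: (-53.226,31.491) -> (-59.264,36.739) [heading=139, move]
    PU: pen up
    FD 16: (-59.264,36.739) -> (-71.339,47.236) [heading=139, move]
    -- iteration 4/4 --
    FD 8: (-71.339,47.236) -> (-77.377,52.485) [heading=139, move]
    PU: pen up
    FD 16: (-77.377,52.485) -> (-89.452,62.982) [heading=139, move]
  ]
  -- iteration 2/4 --
  PD: pen down
  LT 139: heading 139 -> 278
  REPEAT 4 [
    -- iteration 1/4 --
    FD 8: (-89.452,62.982) -> (-88.339,55.06) [heading=278, draw]
    PU: pen up
    FD 16: (-88.339,55.06) -> (-86.112,39.215) [heading=278, move]
    -- iteration 2/4 --
    FD 8: (-86.112,39.215) -> (-84.999,31.293) [heading=278, move]
    PU: pen up
    FD 16: (-84.999,31.293) -> (-82.772,15.449) [heading=278, move]
    -- iteration 3/4 --
    FD 8: (-82.772,15.449) -> (-81.658,7.527) [heading=278, move]
    PU: pen up
    FD 16: (-81.658,7.527) -> (-79.432,-8.318) [heading=278, move]
    -- iteration 4/4 --
    FD 8: (-79.432,-8.318) -> (-78.318,-16.24) [heading=278, move]
    PU: pen up
    FD 16: (-78.318,-16.24) -> (-76.092,-32.084) [heading=278, move]
  ]
  -- iteration 3/4 --
  PD: pen down
  LT 139: heading 278 -> 57
  REPEAT 4 [
    -- iteration 1/4 --
    FD 8: (-76.092,-32.084) -> (-71.734,-25.375) [heading=57, draw]
    PU: pen up
    FD 16: (-71.734,-25.375) -> (-63.02,-11.956) [heading=57, move]
    -- iteration 2/4 --
    FD 8: (-63.02,-11.956) -> (-58.663,-5.247) [heading=57, move]
    PU: pen up
    FD 16: (-58.663,-5.247) -> (-49.949,8.172) [heading=57, move]
    -- iteration 3/4 --
    FD 8: (-49.949,8.172) -> (-45.592,14.881) [heading=57, move]
    PU: pen up
    FD 16: (-45.592,14.881) -> (-36.877,28.3) [heading=57, move]
    -- iteration 4/4 --
    FD 8: (-36.877,28.3) -> (-32.52,35.01) [heading=57, move]
    PU: pen up
    FD 16: (-32.52,35.01) -> (-23.806,48.428) [heading=57, move]
  ]
  -- iteration 4/4 --
  PD: pen down
  LT 139: heading 57 -> 196
  REPEAT 4 [
    -- iteration 1/4 --
    FD 8: (-23.806,48.428) -> (-31.496,46.223) [heading=196, draw]
    PU: pen up
    FD 16: (-31.496,46.223) -> (-46.876,41.813) [heading=196, move]
    -- iteration 2/4 --
    FD 8: (-46.876,41.813) -> (-54.567,39.608) [heading=196, move]
    PU: pen up
    FD 16: (-54.567,39.608) -> (-69.947,35.198) [heading=196, move]
    -- iteration 3/4 --
    FD 8: (-69.947,35.198) -> (-77.637,32.993) [heading=196, move]
    PU: pen up
    FD 16: (-77.637,32.993) -> (-93.017,28.582) [heading=196, move]
    -- iteration 4/4 --
    FD 8: (-93.017,28.582) -> (-100.707,26.377) [heading=196, move]
    PU: pen up
    FD 16: (-100.707,26.377) -> (-116.087,21.967) [heading=196, move]
  ]
]
BK 16: (-116.087,21.967) -> (-100.707,26.377) [heading=196, move]
Final: pos=(-100.707,26.377), heading=196, 5 segment(s) drawn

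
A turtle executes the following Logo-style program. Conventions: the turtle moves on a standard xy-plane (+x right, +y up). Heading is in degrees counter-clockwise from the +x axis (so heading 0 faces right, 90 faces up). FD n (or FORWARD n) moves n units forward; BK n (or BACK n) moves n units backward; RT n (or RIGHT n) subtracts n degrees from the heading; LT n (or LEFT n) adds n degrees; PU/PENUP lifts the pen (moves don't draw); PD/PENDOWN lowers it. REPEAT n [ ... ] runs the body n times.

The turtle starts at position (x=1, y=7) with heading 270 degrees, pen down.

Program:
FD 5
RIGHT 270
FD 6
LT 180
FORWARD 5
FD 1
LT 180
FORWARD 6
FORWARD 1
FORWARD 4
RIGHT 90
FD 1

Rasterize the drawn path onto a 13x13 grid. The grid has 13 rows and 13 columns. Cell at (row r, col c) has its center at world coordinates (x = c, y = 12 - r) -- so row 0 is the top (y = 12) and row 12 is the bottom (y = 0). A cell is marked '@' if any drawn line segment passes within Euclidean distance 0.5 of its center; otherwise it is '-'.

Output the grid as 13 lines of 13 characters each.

Answer: -------------
-------------
-------------
-------------
-------------
-@-----------
-@-----------
-@-----------
-@-----------
-@-----------
-@@@@@@@@@@@@
------------@
-------------

Derivation:
Segment 0: (1,7) -> (1,2)
Segment 1: (1,2) -> (7,2)
Segment 2: (7,2) -> (2,2)
Segment 3: (2,2) -> (1,2)
Segment 4: (1,2) -> (7,2)
Segment 5: (7,2) -> (8,2)
Segment 6: (8,2) -> (12,2)
Segment 7: (12,2) -> (12,1)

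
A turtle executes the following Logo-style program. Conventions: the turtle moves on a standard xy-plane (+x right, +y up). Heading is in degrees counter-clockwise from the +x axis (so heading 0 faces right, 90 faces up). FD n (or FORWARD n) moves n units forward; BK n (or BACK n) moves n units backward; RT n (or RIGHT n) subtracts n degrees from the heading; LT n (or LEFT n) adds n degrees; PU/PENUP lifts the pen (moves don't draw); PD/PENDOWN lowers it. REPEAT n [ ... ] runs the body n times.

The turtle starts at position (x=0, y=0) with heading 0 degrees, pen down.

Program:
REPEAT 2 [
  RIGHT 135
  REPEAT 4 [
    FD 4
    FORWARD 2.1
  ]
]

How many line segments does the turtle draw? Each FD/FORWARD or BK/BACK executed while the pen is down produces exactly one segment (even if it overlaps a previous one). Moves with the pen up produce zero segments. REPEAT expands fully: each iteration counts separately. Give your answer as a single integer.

Answer: 16

Derivation:
Executing turtle program step by step:
Start: pos=(0,0), heading=0, pen down
REPEAT 2 [
  -- iteration 1/2 --
  RT 135: heading 0 -> 225
  REPEAT 4 [
    -- iteration 1/4 --
    FD 4: (0,0) -> (-2.828,-2.828) [heading=225, draw]
    FD 2.1: (-2.828,-2.828) -> (-4.313,-4.313) [heading=225, draw]
    -- iteration 2/4 --
    FD 4: (-4.313,-4.313) -> (-7.142,-7.142) [heading=225, draw]
    FD 2.1: (-7.142,-7.142) -> (-8.627,-8.627) [heading=225, draw]
    -- iteration 3/4 --
    FD 4: (-8.627,-8.627) -> (-11.455,-11.455) [heading=225, draw]
    FD 2.1: (-11.455,-11.455) -> (-12.94,-12.94) [heading=225, draw]
    -- iteration 4/4 --
    FD 4: (-12.94,-12.94) -> (-15.768,-15.768) [heading=225, draw]
    FD 2.1: (-15.768,-15.768) -> (-17.253,-17.253) [heading=225, draw]
  ]
  -- iteration 2/2 --
  RT 135: heading 225 -> 90
  REPEAT 4 [
    -- iteration 1/4 --
    FD 4: (-17.253,-17.253) -> (-17.253,-13.253) [heading=90, draw]
    FD 2.1: (-17.253,-13.253) -> (-17.253,-11.153) [heading=90, draw]
    -- iteration 2/4 --
    FD 4: (-17.253,-11.153) -> (-17.253,-7.153) [heading=90, draw]
    FD 2.1: (-17.253,-7.153) -> (-17.253,-5.053) [heading=90, draw]
    -- iteration 3/4 --
    FD 4: (-17.253,-5.053) -> (-17.253,-1.053) [heading=90, draw]
    FD 2.1: (-17.253,-1.053) -> (-17.253,1.047) [heading=90, draw]
    -- iteration 4/4 --
    FD 4: (-17.253,1.047) -> (-17.253,5.047) [heading=90, draw]
    FD 2.1: (-17.253,5.047) -> (-17.253,7.147) [heading=90, draw]
  ]
]
Final: pos=(-17.253,7.147), heading=90, 16 segment(s) drawn
Segments drawn: 16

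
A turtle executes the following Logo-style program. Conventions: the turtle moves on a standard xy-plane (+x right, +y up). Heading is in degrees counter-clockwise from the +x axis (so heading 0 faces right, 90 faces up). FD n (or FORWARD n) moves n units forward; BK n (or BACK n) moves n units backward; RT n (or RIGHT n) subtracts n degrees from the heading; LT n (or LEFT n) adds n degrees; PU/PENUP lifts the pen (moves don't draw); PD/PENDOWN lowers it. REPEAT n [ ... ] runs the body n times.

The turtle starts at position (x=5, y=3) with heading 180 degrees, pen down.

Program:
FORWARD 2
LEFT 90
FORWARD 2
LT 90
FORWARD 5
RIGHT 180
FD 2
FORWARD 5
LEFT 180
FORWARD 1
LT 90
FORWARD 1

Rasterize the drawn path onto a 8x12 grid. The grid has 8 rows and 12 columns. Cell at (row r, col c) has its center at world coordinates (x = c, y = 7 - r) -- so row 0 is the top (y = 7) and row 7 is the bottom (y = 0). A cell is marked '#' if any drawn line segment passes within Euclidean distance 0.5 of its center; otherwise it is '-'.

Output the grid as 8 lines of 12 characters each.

Answer: ------------
------------
------------
------------
---###------
--##--------
-########---
------------

Derivation:
Segment 0: (5,3) -> (3,3)
Segment 1: (3,3) -> (3,1)
Segment 2: (3,1) -> (8,1)
Segment 3: (8,1) -> (6,1)
Segment 4: (6,1) -> (1,1)
Segment 5: (1,1) -> (2,1)
Segment 6: (2,1) -> (2,2)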